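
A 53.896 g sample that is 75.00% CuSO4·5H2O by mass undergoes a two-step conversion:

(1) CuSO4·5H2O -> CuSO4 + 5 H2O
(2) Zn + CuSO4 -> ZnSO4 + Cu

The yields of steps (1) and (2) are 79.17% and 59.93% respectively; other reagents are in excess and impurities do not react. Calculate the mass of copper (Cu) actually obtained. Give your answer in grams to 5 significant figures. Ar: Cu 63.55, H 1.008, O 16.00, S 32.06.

Pure CuSO4·5H2O = 53.896 × 0.7500 = 40.4220 g.
M(CuSO4·5H2O) = 63.55 + 32.06 + 9(16.00) + 10(1.008) = 249.69 g/mol.
M(Cu) = 63.55 g/mol.
n(CuSO4·5H2O) = 40.4220 / 249.69 = 0.161889 mol.
Step 1 (CuSO4·5H2O:CuSO4 = 1:1): theoretical n(CuSO4) = 0.161889 mol; at 79.17% yield, n(CuSO4) = 0.128167 mol.
Step 2 (CuSO4:Cu = 1:1): theoretical n(Cu) = 0.128167 mol, so theoretical mass = 0.128167 × 63.55 = 8.14503 g.
At 59.93% yield, actual mass of Cu = 8.14503 × 0.5993 = 4.88132 g.

4.8813 g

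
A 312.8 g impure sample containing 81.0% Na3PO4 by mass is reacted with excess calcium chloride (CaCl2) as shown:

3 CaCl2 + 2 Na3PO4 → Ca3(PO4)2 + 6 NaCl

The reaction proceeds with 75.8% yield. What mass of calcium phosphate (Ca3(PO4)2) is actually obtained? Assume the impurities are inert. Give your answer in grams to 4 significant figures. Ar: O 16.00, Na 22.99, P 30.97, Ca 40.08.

Pure Na3PO4 available = 312.8 g × 0.810 = 253.37 g.
M(Na3PO4) = 3(22.99) + 30.97 + 4(16.00) = 163.94 g/mol.
M(Ca3(PO4)2) = 3(40.08) + 2(30.97) + 8(16.00) = 310.18 g/mol.
n(Na3PO4) = 253.37 g / 163.94 g/mol = 1.5455 mol.
From the equation the Na3PO4:Ca3(PO4)2 mole ratio is 2:1, so n(Ca3(PO4)2) = 1.5455 × 1/2 = 0.77275 mol.
Mass of Ca3(PO4)2 = 0.77275 mol × 310.18 g/mol = 239.69 g.
Actual mass collected = 239.69 g × 0.758 = 181.69 g.

181.7 g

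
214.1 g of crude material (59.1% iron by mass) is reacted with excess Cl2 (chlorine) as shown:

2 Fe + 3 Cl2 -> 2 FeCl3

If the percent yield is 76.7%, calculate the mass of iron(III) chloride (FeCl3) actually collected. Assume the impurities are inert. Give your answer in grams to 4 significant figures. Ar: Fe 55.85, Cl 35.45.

281.9 g

Pure Fe available = 214.1 g × 0.591 = 126.53 g.
M(Fe) = 55.85 g/mol.
M(FeCl3) = 55.85 + 3(35.45) = 162.20 g/mol.
n(Fe) = 126.53 g / 55.85 g/mol = 2.2656 mol.
From the equation the Fe:FeCl3 mole ratio is 2:2, so n(FeCl3) = 2.2656 × 2/2 = 2.2656 mol.
Mass of FeCl3 = 2.2656 mol × 162.20 g/mol = 367.48 g.
Actual mass collected = 367.48 g × 0.767 = 281.86 g.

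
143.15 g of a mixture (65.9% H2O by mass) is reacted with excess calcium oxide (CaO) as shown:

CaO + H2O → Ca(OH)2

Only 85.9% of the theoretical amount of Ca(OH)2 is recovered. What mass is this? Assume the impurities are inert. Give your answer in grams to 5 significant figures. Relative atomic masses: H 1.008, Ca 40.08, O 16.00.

Pure H2O available = 143.15 g × 0.659 = 94.3359 g.
M(H2O) = 2(1.008) + 16.00 = 18.016 g/mol.
M(Ca(OH)2) = 40.08 + 2(16.00) + 2(1.008) = 74.096 g/mol.
n(H2O) = 94.3359 g / 18.016 g/mol = 5.23623 mol.
From the equation the H2O:Ca(OH)2 mole ratio is 1:1, so n(Ca(OH)2) = 5.23623 × 1/1 = 5.23623 mol.
Mass of Ca(OH)2 = 5.23623 mol × 74.096 g/mol = 387.983 g.
Actual mass collected = 387.983 g × 0.859 = 333.278 g.

333.28 g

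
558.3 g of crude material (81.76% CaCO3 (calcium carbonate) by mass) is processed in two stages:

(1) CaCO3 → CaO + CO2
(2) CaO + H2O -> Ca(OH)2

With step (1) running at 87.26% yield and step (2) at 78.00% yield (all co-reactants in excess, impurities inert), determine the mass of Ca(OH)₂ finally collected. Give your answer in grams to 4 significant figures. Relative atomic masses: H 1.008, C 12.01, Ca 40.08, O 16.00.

230.0 g

Pure CaCO3 = 558.3 × 0.8176 = 456.47 g.
M(CaCO3) = 40.08 + 12.01 + 3(16.00) = 100.09 g/mol.
M(Ca(OH)2) = 40.08 + 2(16.00) + 2(1.008) = 74.096 g/mol.
n(CaCO3) = 456.47 / 100.09 = 4.5606 mol.
Step 1 (CaCO3:CaO = 1:1): theoretical n(CaO) = 4.5606 mol; at 87.26% yield, n(CaO) = 3.9795 mol.
Step 2 (CaO:Ca(OH)2 = 1:1): theoretical n(Ca(OH)2) = 3.9795 mol, so theoretical mass = 3.9795 × 74.096 = 294.87 g.
At 78.00% yield, actual mass of Ca(OH)2 = 294.87 × 0.7800 = 230.00 g.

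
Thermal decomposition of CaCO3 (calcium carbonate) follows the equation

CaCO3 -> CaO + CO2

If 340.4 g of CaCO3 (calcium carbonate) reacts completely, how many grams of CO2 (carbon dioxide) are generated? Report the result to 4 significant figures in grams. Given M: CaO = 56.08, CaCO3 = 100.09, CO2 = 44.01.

149.7 g

n(CaCO3) = 340.40 g / 100.09 g/mol = 3.4009 mol.
From the equation the CaCO3:CO2 mole ratio is 1:1, so n(CO2) = 3.4009 × 1/1 = 3.4009 mol.
Mass of CO2 = 3.4009 mol × 44.01 g/mol = 149.68 g.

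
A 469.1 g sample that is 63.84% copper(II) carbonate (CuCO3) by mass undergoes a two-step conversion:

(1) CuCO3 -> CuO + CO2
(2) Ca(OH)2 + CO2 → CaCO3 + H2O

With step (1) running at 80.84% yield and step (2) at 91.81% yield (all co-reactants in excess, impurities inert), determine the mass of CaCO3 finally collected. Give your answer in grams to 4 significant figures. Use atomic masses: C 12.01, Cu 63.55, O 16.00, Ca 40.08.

Pure CuCO3 = 469.1 × 0.6384 = 299.47 g.
M(CuCO3) = 63.55 + 12.01 + 3(16.00) = 123.56 g/mol.
M(CaCO3) = 40.08 + 12.01 + 3(16.00) = 100.09 g/mol.
n(CuCO3) = 299.47 / 123.56 = 2.4237 mol.
Step 1 (CuCO3:CO2 = 1:1): theoretical n(CO2) = 2.4237 mol; at 80.84% yield, n(CO2) = 1.9593 mol.
Step 2 (CO2:CaCO3 = 1:1): theoretical n(CaCO3) = 1.9593 mol, so theoretical mass = 1.9593 × 100.09 = 196.11 g.
At 91.81% yield, actual mass of CaCO3 = 196.11 × 0.9181 = 180.05 g.

180.0 g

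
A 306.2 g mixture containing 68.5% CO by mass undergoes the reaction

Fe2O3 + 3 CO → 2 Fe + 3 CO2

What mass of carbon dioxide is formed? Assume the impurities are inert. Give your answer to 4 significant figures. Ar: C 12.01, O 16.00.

Mass of pure CO = 306.2 g × 0.685 = 209.75 g.
M(CO) = 12.01 + 16.00 = 28.01 g/mol.
M(CO2) = 12.01 + 2(16.00) = 44.01 g/mol.
n(CO) = 209.75 g / 28.01 g/mol = 7.4883 mol.
From the equation the CO:CO2 mole ratio is 3:3, so n(CO2) = 7.4883 × 3/3 = 7.4883 mol.
Mass of CO2 = 7.4883 mol × 44.01 g/mol = 329.56 g.

329.6 g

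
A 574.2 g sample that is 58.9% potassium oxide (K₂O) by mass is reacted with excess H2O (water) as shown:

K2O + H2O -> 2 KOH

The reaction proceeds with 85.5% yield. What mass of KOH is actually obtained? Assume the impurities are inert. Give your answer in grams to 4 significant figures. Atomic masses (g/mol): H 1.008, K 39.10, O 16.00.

344.5 g

Pure K2O available = 574.2 g × 0.589 = 338.20 g.
M(K2O) = 2(39.10) + 16.00 = 94.20 g/mol.
M(KOH) = 39.10 + 16.00 + 1.008 = 56.108 g/mol.
n(K2O) = 338.20 g / 94.20 g/mol = 3.5903 mol.
From the equation the K2O:KOH mole ratio is 1:2, so n(KOH) = 3.5903 × 2/1 = 7.1805 mol.
Mass of KOH = 7.1805 mol × 56.108 g/mol = 402.89 g.
Actual mass collected = 402.89 g × 0.855 = 344.47 g.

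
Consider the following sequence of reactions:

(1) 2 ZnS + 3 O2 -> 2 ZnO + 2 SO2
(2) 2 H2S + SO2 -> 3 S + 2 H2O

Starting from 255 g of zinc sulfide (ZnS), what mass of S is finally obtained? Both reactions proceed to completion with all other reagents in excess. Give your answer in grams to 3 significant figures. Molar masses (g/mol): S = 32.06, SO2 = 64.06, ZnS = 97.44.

252 g

n(ZnS) = 255.0 / 97.44 = 2.617 mol.
Step 1 gives a 2:2 ratio of ZnS to SO2, so n(SO2) = 2.617 mol.
In step 2 the SO2:S ratio is 1:3, so n(S) = 7.851 mol.
Mass of S = 7.851 × 32.06 = 251.7 g.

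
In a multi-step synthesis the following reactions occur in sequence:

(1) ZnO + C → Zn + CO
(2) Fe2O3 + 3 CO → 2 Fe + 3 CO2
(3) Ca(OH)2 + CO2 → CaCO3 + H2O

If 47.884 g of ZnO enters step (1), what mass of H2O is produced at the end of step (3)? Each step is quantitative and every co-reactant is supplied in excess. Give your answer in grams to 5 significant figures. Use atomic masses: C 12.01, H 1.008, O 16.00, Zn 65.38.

10.601 g

M(ZnO) = 65.38 + 16.00 = 81.38 g/mol.
M(H2O) = 2(1.008) + 16.00 = 18.016 g/mol.
n(ZnO) = 47.884 / 81.38 = 0.588400 mol.
Reaction (1): ZnO→CO ratio 1:1 ⇒ n(CO) = 0.588400 mol.
Reaction (2): CO→CO2 ratio 3:3 ⇒ n(CO2) = 0.588400 mol.
Reaction (3): CO2→H2O ratio 1:1 ⇒ n(H2O) = 0.588400 mol.
Mass of H2O = 0.588400 × 18.016 = 10.6006 g.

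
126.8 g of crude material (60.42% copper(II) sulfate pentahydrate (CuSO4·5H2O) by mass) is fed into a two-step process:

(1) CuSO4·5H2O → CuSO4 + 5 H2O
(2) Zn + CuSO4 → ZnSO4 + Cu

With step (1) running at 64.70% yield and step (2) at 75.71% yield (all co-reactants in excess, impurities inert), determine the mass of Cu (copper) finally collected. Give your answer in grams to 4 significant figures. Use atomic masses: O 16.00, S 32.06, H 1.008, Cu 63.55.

9.552 g

Pure CuSO4·5H2O = 126.8 × 0.6042 = 76.613 g.
M(CuSO4·5H2O) = 63.55 + 32.06 + 9(16.00) + 10(1.008) = 249.69 g/mol.
M(Cu) = 63.55 g/mol.
n(CuSO4·5H2O) = 76.613 / 249.69 = 0.30683 mol.
Step 1 (CuSO4·5H2O:CuSO4 = 1:1): theoretical n(CuSO4) = 0.30683 mol; at 64.70% yield, n(CuSO4) = 0.19852 mol.
Step 2 (CuSO4:Cu = 1:1): theoretical n(Cu) = 0.19852 mol, so theoretical mass = 0.19852 × 63.55 = 12.616 g.
At 75.71% yield, actual mass of Cu = 12.616 × 0.7571 = 9.5515 g.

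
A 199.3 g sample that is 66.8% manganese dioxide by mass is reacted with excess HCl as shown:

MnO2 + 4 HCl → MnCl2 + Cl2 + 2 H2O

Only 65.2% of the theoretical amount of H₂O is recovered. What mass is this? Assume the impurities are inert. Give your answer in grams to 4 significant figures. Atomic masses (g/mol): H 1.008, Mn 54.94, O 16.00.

35.97 g

Pure MnO2 available = 199.3 g × 0.668 = 133.13 g.
M(MnO2) = 54.94 + 2(16.00) = 86.94 g/mol.
M(H2O) = 2(1.008) + 16.00 = 18.016 g/mol.
n(MnO2) = 133.13 g / 86.94 g/mol = 1.5313 mol.
From the equation the MnO2:H2O mole ratio is 1:2, so n(H2O) = 1.5313 × 2/1 = 3.0626 mol.
Mass of H2O = 3.0626 mol × 18.016 g/mol = 55.176 g.
Actual mass collected = 55.176 g × 0.652 = 35.975 g.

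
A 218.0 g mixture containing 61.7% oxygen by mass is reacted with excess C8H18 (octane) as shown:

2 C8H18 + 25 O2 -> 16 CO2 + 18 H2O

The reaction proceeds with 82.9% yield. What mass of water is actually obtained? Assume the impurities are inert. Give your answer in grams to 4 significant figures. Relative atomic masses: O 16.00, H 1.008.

45.20 g

Pure O2 available = 218.0 g × 0.617 = 134.51 g.
M(O2) = 2(16.00) = 32.00 g/mol.
M(H2O) = 2(1.008) + 16.00 = 18.016 g/mol.
n(O2) = 134.51 g / 32.00 g/mol = 4.2033 mol.
From the equation the O2:H2O mole ratio is 25:18, so n(H2O) = 4.2033 × 18/25 = 3.0264 mol.
Mass of H2O = 3.0264 mol × 18.016 g/mol = 54.523 g.
Actual mass collected = 54.523 g × 0.829 = 45.200 g.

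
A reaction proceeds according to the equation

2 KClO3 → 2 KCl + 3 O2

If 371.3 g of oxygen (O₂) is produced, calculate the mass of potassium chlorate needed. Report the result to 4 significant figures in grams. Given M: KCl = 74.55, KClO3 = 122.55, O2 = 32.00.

n(O2) = 371.30 g / 32.00 g/mol = 11.603 mol.
From the equation the O2:KClO3 mole ratio is 3:2, so n(KClO3) = 11.603 × 2/3 = 7.7354 mol.
Mass of KClO3 = 7.7354 mol × 122.55 g/mol = 947.98 g.

948.0 g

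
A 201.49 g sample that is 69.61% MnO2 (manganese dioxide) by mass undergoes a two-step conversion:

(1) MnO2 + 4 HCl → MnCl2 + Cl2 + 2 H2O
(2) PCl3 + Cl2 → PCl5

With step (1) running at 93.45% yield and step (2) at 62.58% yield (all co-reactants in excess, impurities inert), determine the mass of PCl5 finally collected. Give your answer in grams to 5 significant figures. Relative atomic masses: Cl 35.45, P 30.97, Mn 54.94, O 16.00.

196.45 g

Pure MnO2 = 201.49 × 0.6961 = 140.257 g.
M(MnO2) = 54.94 + 2(16.00) = 86.94 g/mol.
M(PCl5) = 30.97 + 5(35.45) = 208.22 g/mol.
n(MnO2) = 140.257 / 86.94 = 1.61326 mol.
Step 1 (MnO2:Cl2 = 1:1): theoretical n(Cl2) = 1.61326 mol; at 93.45% yield, n(Cl2) = 1.50760 mol.
Step 2 (Cl2:PCl5 = 1:1): theoretical n(PCl5) = 1.50760 mol, so theoretical mass = 1.50760 × 208.22 = 313.912 g.
At 62.58% yield, actual mass of PCl5 = 313.912 × 0.6258 = 196.446 g.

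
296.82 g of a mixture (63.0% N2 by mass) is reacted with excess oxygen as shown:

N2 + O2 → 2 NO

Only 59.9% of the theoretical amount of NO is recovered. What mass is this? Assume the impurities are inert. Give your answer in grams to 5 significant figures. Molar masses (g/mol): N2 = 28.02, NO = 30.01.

239.93 g

Pure N2 available = 296.82 g × 0.630 = 186.997 g.
n(N2) = 186.997 g / 28.02 g/mol = 6.67368 mol.
From the equation the N2:NO mole ratio is 1:2, so n(NO) = 6.67368 × 2/1 = 13.3474 mol.
Mass of NO = 13.3474 mol × 30.01 g/mol = 400.554 g.
Actual mass collected = 400.554 g × 0.599 = 239.932 g.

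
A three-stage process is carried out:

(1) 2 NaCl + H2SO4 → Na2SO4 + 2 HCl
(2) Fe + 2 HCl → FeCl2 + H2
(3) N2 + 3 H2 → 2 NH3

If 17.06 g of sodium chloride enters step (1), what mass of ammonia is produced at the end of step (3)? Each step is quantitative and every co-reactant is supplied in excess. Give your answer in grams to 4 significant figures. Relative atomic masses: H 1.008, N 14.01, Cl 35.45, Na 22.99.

1.658 g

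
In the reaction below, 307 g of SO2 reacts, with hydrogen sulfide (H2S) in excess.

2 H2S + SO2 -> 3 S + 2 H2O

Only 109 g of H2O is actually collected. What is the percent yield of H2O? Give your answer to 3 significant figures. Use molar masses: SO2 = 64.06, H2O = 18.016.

n(SO2) = 307.0 g / 64.06 g/mol = 4.792 mol.
From the equation the SO2:H2O mole ratio is 1:2, so n(H2O) = 4.792 × 2/1 = 9.585 mol.
Mass of H2O = 9.585 mol × 18.016 g/mol = 172.7 g.
This is the theoretical yield. Percent yield = 109 g / 172.7 g × 100% = 63.12%.

63.1 %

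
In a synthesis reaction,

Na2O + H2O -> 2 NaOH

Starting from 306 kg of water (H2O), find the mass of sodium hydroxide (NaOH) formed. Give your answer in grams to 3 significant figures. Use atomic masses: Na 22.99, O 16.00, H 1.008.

M(H2O) = 2(1.008) + 16.00 = 18.016 g/mol.
M(NaOH) = 22.99 + 16.00 + 1.008 = 39.998 g/mol.
Convert: 306 kg = 306000 g.
n(H2O) = 306000 g / 18.016 g/mol = 16980 mol.
From the equation the H2O:NaOH mole ratio is 1:2, so n(NaOH) = 16980 × 2/1 = 33970 mol.
Mass of NaOH = 33970 mol × 39.998 g/mol = 1.359 × 10^6 g.

1360000 g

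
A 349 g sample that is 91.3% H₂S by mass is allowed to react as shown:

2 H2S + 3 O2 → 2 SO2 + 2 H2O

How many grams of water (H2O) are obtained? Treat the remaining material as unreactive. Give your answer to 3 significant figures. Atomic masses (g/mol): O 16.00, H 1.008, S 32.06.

Mass of pure H2S = 349 g × 0.913 = 318.6 g.
M(H2S) = 2(1.008) + 32.06 = 34.076 g/mol.
M(H2O) = 2(1.008) + 16.00 = 18.016 g/mol.
n(H2S) = 318.6 g / 34.076 g/mol = 9.351 mol.
From the equation the H2S:H2O mole ratio is 2:2, so n(H2O) = 9.351 × 2/2 = 9.351 mol.
Mass of H2O = 9.351 mol × 18.016 g/mol = 168.5 g.

168 g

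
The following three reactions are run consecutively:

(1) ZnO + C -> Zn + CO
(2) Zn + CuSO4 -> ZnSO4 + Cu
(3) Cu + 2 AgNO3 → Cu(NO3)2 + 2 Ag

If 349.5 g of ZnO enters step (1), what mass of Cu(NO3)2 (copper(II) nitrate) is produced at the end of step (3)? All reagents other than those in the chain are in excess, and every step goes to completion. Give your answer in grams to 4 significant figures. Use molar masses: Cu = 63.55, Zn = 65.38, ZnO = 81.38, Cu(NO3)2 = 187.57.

805.6 g

n(ZnO) = 349.5 / 81.38 = 4.2947 mol.
Reaction (1): ZnO→Zn ratio 1:1 ⇒ n(Zn) = 4.2947 mol.
Reaction (2): Zn→Cu ratio 1:1 ⇒ n(Cu) = 4.2947 mol.
Reaction (3): Cu→Cu(NO3)2 ratio 1:1 ⇒ n(Cu(NO3)2) = 4.2947 mol.
Mass of Cu(NO3)2 = 4.2947 × 187.57 = 805.55 g.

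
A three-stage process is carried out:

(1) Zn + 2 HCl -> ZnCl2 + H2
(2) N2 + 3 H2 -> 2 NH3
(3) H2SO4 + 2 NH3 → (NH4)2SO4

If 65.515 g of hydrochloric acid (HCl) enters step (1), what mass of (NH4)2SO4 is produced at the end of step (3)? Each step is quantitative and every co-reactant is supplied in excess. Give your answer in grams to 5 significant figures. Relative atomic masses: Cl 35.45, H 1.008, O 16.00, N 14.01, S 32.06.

39.577 g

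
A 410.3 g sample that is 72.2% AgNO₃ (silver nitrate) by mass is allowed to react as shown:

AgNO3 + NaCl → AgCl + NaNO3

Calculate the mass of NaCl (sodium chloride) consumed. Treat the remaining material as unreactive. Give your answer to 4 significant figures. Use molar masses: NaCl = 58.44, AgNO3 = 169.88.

101.9 g

Mass of pure AgNO3 = 410.3 g × 0.722 = 296.24 g.
n(AgNO3) = 296.24 g / 169.88 g/mol = 1.7438 mol.
From the equation the AgNO3:NaCl mole ratio is 1:1, so n(NaCl) = 1.7438 × 1/1 = 1.7438 mol.
Mass of NaCl = 1.7438 mol × 58.44 g/mol = 101.91 g.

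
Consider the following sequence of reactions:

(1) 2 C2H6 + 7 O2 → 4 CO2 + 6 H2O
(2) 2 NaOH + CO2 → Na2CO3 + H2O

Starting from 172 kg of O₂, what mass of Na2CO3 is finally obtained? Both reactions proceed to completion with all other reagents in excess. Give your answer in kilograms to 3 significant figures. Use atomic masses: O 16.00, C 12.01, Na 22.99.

326 kg

M(O2) = 2(16.00) = 32.00 g/mol.
M(Na2CO3) = 2(22.99) + 12.01 + 3(16.00) = 105.99 g/mol.
172 kg = 172000 g.
n(O2) = 172000 / 32.00 = 5375 mol.
Step 1 gives a 7:4 ratio of O2 to CO2, so n(CO2) = 3071 mol.
In step 2 the CO2:Na2CO3 ratio is 1:1, so n(Na2CO3) = 3071 mol.
Mass of Na2CO3 = 3071 × 105.99 = 325500 g = 326 kg.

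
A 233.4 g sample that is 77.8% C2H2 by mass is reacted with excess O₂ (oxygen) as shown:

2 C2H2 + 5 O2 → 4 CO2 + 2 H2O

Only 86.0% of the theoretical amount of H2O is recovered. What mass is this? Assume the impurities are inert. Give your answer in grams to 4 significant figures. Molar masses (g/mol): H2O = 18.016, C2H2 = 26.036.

Pure C2H2 available = 233.4 g × 0.778 = 181.59 g.
n(C2H2) = 181.59 g / 26.036 g/mol = 6.9744 mol.
From the equation the C2H2:H2O mole ratio is 2:2, so n(H2O) = 6.9744 × 2/2 = 6.9744 mol.
Mass of H2O = 6.9744 mol × 18.016 g/mol = 125.65 g.
Actual mass collected = 125.65 g × 0.860 = 108.06 g.

108.1 g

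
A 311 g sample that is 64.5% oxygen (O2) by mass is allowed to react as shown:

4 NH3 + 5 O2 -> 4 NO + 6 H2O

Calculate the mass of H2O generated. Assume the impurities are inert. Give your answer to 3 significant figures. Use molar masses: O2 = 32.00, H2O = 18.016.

Mass of pure O2 = 311 g × 0.645 = 200.6 g.
n(O2) = 200.6 g / 32.00 g/mol = 6.269 mol.
From the equation the O2:H2O mole ratio is 5:6, so n(H2O) = 6.269 × 6/5 = 7.522 mol.
Mass of H2O = 7.522 mol × 18.016 g/mol = 135.5 g.

136 g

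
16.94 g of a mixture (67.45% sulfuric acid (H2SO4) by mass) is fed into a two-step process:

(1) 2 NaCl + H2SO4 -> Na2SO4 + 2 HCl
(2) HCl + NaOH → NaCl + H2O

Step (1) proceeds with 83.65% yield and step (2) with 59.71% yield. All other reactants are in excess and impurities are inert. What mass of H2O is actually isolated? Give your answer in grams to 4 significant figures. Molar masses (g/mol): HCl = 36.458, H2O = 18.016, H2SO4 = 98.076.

2.097 g

Pure H2SO4 = 16.94 × 0.6745 = 11.426 g.
n(H2SO4) = 11.426 / 98.076 = 0.11650 mol.
Step 1 (H2SO4:HCl = 1:2): theoretical n(HCl) = 0.23300 mol; at 83.65% yield, n(HCl) = 0.19491 mol.
Step 2 (HCl:H2O = 1:1): theoretical n(H2O) = 0.19491 mol, so theoretical mass = 0.19491 × 18.016 = 3.5115 g.
At 59.71% yield, actual mass of H2O = 3.5115 × 0.5971 = 2.0967 g.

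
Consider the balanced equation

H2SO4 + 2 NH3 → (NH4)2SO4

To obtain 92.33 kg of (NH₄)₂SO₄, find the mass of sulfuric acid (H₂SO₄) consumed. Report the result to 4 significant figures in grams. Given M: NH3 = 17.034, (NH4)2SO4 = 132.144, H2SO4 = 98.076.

Convert: 92.33 kg = 92330 g.
n((NH4)2SO4) = 92330 g / 132.144 g/mol = 698.71 mol.
From the equation the (NH4)2SO4:H2SO4 mole ratio is 1:1, so n(H2SO4) = 698.71 × 1/1 = 698.71 mol.
Mass of H2SO4 = 698.71 mol × 98.076 g/mol = 68526 g.

68530 g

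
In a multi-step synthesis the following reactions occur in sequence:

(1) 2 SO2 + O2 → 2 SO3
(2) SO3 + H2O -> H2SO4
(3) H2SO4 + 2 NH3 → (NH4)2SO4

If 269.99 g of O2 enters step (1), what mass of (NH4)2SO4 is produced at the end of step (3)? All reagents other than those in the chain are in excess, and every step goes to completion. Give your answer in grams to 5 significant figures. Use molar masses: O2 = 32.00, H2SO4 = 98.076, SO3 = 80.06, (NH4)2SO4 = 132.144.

n(O2) = 269.99 / 32.00 = 8.43719 mol.
Reaction (1): O2→SO3 ratio 1:2 ⇒ n(SO3) = 16.8744 mol.
Reaction (2): SO3→H2SO4 ratio 1:1 ⇒ n(H2SO4) = 16.8744 mol.
Reaction (3): H2SO4→(NH4)2SO4 ratio 1:1 ⇒ n((NH4)2SO4) = 16.8744 mol.
Mass of (NH4)2SO4 = 16.8744 × 132.144 = 2229.85 g.

2229.8 g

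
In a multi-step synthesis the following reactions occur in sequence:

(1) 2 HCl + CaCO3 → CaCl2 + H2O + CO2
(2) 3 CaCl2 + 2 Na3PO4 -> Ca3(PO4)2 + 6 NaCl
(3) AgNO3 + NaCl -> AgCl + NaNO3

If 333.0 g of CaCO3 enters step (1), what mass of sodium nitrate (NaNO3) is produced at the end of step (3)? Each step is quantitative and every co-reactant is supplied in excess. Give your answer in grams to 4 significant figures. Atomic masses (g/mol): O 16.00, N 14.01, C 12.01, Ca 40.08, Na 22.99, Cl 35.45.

565.6 g

M(CaCO3) = 40.08 + 12.01 + 3(16.00) = 100.09 g/mol.
M(NaNO3) = 22.99 + 14.01 + 3(16.00) = 85.00 g/mol.
n(CaCO3) = 333.0 / 100.09 = 3.3270 mol.
Reaction (1): CaCO3→CaCl2 ratio 1:1 ⇒ n(CaCl2) = 3.3270 mol.
Reaction (2): CaCl2→NaCl ratio 3:6 ⇒ n(NaCl) = 6.6540 mol.
Reaction (3): NaCl→NaNO3 ratio 1:1 ⇒ n(NaNO3) = 6.6540 mol.
Mass of NaNO3 = 6.6540 × 85.00 = 565.59 g.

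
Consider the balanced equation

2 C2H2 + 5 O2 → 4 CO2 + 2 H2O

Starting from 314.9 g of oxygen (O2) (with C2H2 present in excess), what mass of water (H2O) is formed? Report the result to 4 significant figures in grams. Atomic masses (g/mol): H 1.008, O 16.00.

70.92 g

M(O2) = 2(16.00) = 32.00 g/mol.
M(H2O) = 2(1.008) + 16.00 = 18.016 g/mol.
n(O2) = 314.90 g / 32.00 g/mol = 9.8406 mol.
From the equation the O2:H2O mole ratio is 5:2, so n(H2O) = 9.8406 × 2/5 = 3.9362 mol.
Mass of H2O = 3.9362 mol × 18.016 g/mol = 70.915 g.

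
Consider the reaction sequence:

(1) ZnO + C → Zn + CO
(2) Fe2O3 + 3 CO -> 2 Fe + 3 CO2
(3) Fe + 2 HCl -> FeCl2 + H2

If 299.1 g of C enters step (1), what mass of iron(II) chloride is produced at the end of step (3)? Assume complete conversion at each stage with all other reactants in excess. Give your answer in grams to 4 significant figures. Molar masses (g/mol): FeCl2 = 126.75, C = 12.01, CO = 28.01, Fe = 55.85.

n(C) = 299.1 / 12.01 = 24.904 mol.
Reaction (1): C→CO ratio 1:1 ⇒ n(CO) = 24.904 mol.
Reaction (2): CO→Fe ratio 3:2 ⇒ n(Fe) = 16.603 mol.
Reaction (3): Fe→FeCl2 ratio 1:1 ⇒ n(FeCl2) = 16.603 mol.
Mass of FeCl2 = 16.603 × 126.75 = 2104.4 g.

2104 g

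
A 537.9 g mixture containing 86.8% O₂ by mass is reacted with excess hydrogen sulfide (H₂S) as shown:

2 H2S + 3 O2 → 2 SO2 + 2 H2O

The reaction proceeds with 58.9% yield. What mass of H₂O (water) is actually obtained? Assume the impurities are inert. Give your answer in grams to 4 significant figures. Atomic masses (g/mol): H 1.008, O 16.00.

103.2 g

Pure O2 available = 537.9 g × 0.868 = 466.90 g.
M(O2) = 2(16.00) = 32.00 g/mol.
M(H2O) = 2(1.008) + 16.00 = 18.016 g/mol.
n(O2) = 466.90 g / 32.00 g/mol = 14.591 mol.
From the equation the O2:H2O mole ratio is 3:2, so n(H2O) = 14.591 × 2/3 = 9.7270 mol.
Mass of H2O = 9.7270 mol × 18.016 g/mol = 175.24 g.
Actual mass collected = 175.24 g × 0.589 = 103.22 g.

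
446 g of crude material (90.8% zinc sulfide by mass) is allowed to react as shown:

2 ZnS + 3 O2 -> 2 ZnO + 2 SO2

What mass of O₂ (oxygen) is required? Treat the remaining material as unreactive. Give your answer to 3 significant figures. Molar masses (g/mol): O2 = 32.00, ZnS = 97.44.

199 g

Mass of pure ZnS = 446 g × 0.908 = 405.0 g.
n(ZnS) = 405.0 g / 97.44 g/mol = 4.156 mol.
From the equation the ZnS:O2 mole ratio is 2:3, so n(O2) = 4.156 × 3/2 = 6.234 mol.
Mass of O2 = 6.234 mol × 32.00 g/mol = 199.5 g.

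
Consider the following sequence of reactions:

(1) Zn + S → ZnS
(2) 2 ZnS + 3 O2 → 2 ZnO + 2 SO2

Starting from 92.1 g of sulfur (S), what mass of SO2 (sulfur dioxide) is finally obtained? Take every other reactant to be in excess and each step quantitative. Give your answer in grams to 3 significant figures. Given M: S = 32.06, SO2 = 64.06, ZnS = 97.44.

184 g

n(S) = 92.10 / 32.06 = 2.873 mol.
Step 1 gives a 1:1 ratio of S to ZnS, so n(ZnS) = 2.873 mol.
In step 2 the ZnS:SO2 ratio is 2:2, so n(SO2) = 2.873 mol.
Mass of SO2 = 2.873 × 64.06 = 184.0 g.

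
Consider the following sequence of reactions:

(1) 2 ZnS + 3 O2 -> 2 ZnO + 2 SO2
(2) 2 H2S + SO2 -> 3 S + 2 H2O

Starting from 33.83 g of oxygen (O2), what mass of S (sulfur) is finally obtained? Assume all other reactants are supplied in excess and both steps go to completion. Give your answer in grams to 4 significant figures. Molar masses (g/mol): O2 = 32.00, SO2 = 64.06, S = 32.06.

67.79 g

n(O2) = 33.830 / 32.00 = 1.0572 mol.
Step 1 gives a 3:2 ratio of O2 to SO2, so n(SO2) = 0.70479 mol.
In step 2 the SO2:S ratio is 1:3, so n(S) = 2.1144 mol.
Mass of S = 2.1144 × 32.06 = 67.787 g.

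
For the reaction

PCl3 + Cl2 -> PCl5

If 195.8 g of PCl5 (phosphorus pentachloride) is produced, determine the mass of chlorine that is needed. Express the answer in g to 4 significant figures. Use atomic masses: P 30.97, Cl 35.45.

M(PCl5) = 30.97 + 5(35.45) = 208.22 g/mol.
M(Cl2) = 2(35.45) = 70.90 g/mol.
n(PCl5) = 195.80 g / 208.22 g/mol = 0.94035 mol.
From the equation the PCl5:Cl2 mole ratio is 1:1, so n(Cl2) = 0.94035 × 1/1 = 0.94035 mol.
Mass of Cl2 = 0.94035 mol × 70.90 g/mol = 66.671 g.

66.67 g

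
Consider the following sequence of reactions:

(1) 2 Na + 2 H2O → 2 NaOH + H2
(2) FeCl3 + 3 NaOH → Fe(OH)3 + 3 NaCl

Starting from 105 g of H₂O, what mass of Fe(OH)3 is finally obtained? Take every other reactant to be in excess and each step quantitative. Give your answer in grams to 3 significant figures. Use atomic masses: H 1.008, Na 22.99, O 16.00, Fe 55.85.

M(H2O) = 2(1.008) + 16.00 = 18.016 g/mol.
M(Fe(OH)3) = 55.85 + 3(16.00) + 3(1.008) = 106.874 g/mol.
n(H2O) = 105.0 / 18.016 = 5.828 mol.
Step 1 gives a 2:2 ratio of H2O to NaOH, so n(NaOH) = 5.828 mol.
In step 2 the NaOH:Fe(OH)3 ratio is 3:1, so n(Fe(OH)3) = 1.943 mol.
Mass of Fe(OH)3 = 1.943 × 106.874 = 207.6 g.

208 g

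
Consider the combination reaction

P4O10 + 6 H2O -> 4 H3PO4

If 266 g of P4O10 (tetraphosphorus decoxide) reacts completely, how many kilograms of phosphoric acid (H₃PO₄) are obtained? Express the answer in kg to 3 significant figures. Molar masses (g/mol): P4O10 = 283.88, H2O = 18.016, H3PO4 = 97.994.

n(P4O10) = 266.0 g / 283.88 g/mol = 0.9370 mol.
From the equation the P4O10:H3PO4 mole ratio is 1:4, so n(H3PO4) = 0.9370 × 4/1 = 3.748 mol.
Mass of H3PO4 = 3.748 mol × 97.994 g/mol = 367.3 g.
Converting to kg: 367.3 g = 0.367 kg.

0.367 kg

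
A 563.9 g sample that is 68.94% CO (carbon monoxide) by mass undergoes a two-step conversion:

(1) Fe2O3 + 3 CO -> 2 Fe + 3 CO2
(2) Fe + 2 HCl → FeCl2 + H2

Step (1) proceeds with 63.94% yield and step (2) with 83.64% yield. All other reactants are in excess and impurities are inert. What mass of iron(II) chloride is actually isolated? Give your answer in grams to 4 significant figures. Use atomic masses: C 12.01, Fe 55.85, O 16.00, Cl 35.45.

627.2 g

Pure CO = 563.9 × 0.6894 = 388.75 g.
M(CO) = 12.01 + 16.00 = 28.01 g/mol.
M(FeCl2) = 55.85 + 2(35.45) = 126.75 g/mol.
n(CO) = 388.75 / 28.01 = 13.879 mol.
Step 1 (CO:Fe = 3:2): theoretical n(Fe) = 9.2527 mol; at 63.94% yield, n(Fe) = 5.9162 mol.
Step 2 (Fe:FeCl2 = 1:1): theoretical n(FeCl2) = 5.9162 mol, so theoretical mass = 5.9162 × 126.75 = 749.88 g.
At 83.64% yield, actual mass of FeCl2 = 749.88 × 0.8364 = 627.20 g.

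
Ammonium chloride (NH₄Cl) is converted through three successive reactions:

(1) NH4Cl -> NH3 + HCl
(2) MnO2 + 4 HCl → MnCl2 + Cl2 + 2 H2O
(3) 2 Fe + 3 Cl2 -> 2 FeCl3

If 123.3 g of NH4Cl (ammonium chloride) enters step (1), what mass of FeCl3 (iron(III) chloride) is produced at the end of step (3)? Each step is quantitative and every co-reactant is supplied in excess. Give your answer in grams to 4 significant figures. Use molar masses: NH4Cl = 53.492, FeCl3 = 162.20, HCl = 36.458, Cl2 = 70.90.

62.31 g

n(NH4Cl) = 123.3 / 53.492 = 2.3050 mol.
Reaction (1): NH4Cl→HCl ratio 1:1 ⇒ n(HCl) = 2.3050 mol.
Reaction (2): HCl→Cl2 ratio 4:1 ⇒ n(Cl2) = 0.57625 mol.
Reaction (3): Cl2→FeCl3 ratio 3:2 ⇒ n(FeCl3) = 0.38417 mol.
Mass of FeCl3 = 0.38417 × 162.20 = 62.312 g.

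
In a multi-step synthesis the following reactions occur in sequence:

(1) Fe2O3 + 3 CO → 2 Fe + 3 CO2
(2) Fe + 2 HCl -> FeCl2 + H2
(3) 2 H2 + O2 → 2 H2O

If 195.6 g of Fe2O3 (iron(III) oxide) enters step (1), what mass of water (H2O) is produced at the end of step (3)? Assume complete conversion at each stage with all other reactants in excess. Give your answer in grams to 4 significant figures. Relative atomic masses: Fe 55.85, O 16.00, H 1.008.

M(Fe2O3) = 2(55.85) + 3(16.00) = 159.70 g/mol.
M(H2O) = 2(1.008) + 16.00 = 18.016 g/mol.
n(Fe2O3) = 195.6 / 159.70 = 1.2248 mol.
Reaction (1): Fe2O3→Fe ratio 1:2 ⇒ n(Fe) = 2.4496 mol.
Reaction (2): Fe→H2 ratio 1:1 ⇒ n(H2) = 2.4496 mol.
Reaction (3): H2→H2O ratio 2:2 ⇒ n(H2O) = 2.4496 mol.
Mass of H2O = 2.4496 × 18.016 = 44.132 g.

44.13 g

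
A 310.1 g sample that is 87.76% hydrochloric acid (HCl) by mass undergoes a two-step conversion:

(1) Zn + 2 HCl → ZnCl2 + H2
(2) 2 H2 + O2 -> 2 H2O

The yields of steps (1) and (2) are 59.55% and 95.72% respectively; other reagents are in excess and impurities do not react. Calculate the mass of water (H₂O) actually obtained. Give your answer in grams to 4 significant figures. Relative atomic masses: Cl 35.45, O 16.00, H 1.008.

Pure HCl = 310.1 × 0.8776 = 272.14 g.
M(HCl) = 1.008 + 35.45 = 36.458 g/mol.
M(H2O) = 2(1.008) + 16.00 = 18.016 g/mol.
n(HCl) = 272.14 / 36.458 = 7.4646 mol.
Step 1 (HCl:H2 = 2:1): theoretical n(H2) = 3.7323 mol; at 59.55% yield, n(H2) = 2.2226 mol.
Step 2 (H2:H2O = 2:2): theoretical n(H2O) = 2.2226 mol, so theoretical mass = 2.2226 × 18.016 = 40.042 g.
At 95.72% yield, actual mass of H2O = 40.042 × 0.9572 = 38.328 g.

38.33 g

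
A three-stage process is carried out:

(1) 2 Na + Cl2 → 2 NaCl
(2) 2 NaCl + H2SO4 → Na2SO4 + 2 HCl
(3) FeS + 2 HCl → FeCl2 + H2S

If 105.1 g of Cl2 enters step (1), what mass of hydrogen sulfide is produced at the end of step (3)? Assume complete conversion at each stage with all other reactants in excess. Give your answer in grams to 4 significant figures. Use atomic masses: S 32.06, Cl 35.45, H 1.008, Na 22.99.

M(Cl2) = 2(35.45) = 70.90 g/mol.
M(H2S) = 2(1.008) + 32.06 = 34.076 g/mol.
n(Cl2) = 105.1 / 70.90 = 1.4824 mol.
Reaction (1): Cl2→NaCl ratio 1:2 ⇒ n(NaCl) = 2.9647 mol.
Reaction (2): NaCl→HCl ratio 2:2 ⇒ n(HCl) = 2.9647 mol.
Reaction (3): HCl→H2S ratio 2:1 ⇒ n(H2S) = 1.4824 mol.
Mass of H2S = 1.4824 × 34.076 = 50.513 g.

50.51 g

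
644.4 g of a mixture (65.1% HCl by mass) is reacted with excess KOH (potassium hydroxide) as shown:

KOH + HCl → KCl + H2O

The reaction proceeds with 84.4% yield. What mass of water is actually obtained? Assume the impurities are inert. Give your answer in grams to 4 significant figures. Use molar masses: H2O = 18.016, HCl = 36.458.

175.0 g

Pure HCl available = 644.4 g × 0.651 = 419.50 g.
n(HCl) = 419.50 g / 36.458 g/mol = 11.507 mol.
From the equation the HCl:H2O mole ratio is 1:1, so n(H2O) = 11.507 × 1/1 = 11.507 mol.
Mass of H2O = 11.507 mol × 18.016 g/mol = 207.30 g.
Actual mass collected = 207.30 g × 0.844 = 174.96 g.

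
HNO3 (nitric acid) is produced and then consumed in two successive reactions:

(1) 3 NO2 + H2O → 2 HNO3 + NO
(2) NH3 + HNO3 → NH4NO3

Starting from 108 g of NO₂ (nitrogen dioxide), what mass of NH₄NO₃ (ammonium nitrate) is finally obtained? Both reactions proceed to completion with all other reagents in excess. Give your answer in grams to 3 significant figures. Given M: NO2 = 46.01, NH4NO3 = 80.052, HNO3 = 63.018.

125 g

n(NO2) = 108.0 / 46.01 = 2.347 mol.
Step 1 gives a 3:2 ratio of NO2 to HNO3, so n(HNO3) = 1.565 mol.
In step 2 the HNO3:NH4NO3 ratio is 1:1, so n(NH4NO3) = 1.565 mol.
Mass of NH4NO3 = 1.565 × 80.052 = 125.3 g.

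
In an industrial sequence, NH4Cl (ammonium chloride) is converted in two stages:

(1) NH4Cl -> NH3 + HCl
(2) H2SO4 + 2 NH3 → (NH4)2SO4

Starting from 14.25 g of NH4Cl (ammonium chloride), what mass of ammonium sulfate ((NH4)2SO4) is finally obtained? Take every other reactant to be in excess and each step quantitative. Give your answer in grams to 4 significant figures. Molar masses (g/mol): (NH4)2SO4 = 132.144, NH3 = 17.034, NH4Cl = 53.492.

17.60 g

n(NH4Cl) = 14.250 / 53.492 = 0.26639 mol.
Step 1 gives a 1:1 ratio of NH4Cl to NH3, so n(NH3) = 0.26639 mol.
In step 2 the NH3:(NH4)2SO4 ratio is 2:1, so n((NH4)2SO4) = 0.13320 mol.
Mass of (NH4)2SO4 = 0.13320 × 132.144 = 17.601 g.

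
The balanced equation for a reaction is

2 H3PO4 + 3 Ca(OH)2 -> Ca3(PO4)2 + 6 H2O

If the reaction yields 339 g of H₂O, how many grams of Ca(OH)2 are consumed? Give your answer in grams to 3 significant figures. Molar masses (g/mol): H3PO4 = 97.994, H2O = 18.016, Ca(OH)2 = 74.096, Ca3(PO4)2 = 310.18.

697 g

n(H2O) = 339.0 g / 18.016 g/mol = 18.82 mol.
From the equation the H2O:Ca(OH)2 mole ratio is 6:3, so n(Ca(OH)2) = 18.82 × 3/6 = 9.408 mol.
Mass of Ca(OH)2 = 9.408 mol × 74.096 g/mol = 697.1 g.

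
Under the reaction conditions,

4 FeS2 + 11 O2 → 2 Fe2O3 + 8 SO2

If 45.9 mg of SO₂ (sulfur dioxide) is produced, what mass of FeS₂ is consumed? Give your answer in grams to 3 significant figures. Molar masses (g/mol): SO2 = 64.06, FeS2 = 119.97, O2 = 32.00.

Convert: 45.9 mg = 0.04590 g.
n(SO2) = 0.04590 g / 64.06 g/mol = 0.0007165 mol.
From the equation the SO2:FeS2 mole ratio is 8:4, so n(FeS2) = 0.0007165 × 4/8 = 0.0003583 mol.
Mass of FeS2 = 0.0003583 mol × 119.97 g/mol = 0.04298 g.

0.0430 g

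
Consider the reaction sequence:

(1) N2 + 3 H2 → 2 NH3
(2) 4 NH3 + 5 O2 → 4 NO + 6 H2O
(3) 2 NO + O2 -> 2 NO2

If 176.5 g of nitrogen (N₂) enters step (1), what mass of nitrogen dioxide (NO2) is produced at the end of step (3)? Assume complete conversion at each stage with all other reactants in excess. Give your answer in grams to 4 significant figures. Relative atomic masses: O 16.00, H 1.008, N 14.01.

579.6 g

M(N2) = 2(14.01) = 28.02 g/mol.
M(NO2) = 14.01 + 2(16.00) = 46.01 g/mol.
n(N2) = 176.5 / 28.02 = 6.2991 mol.
Reaction (1): N2→NH3 ratio 1:2 ⇒ n(NH3) = 12.598 mol.
Reaction (2): NH3→NO ratio 4:4 ⇒ n(NO) = 12.598 mol.
Reaction (3): NO→NO2 ratio 2:2 ⇒ n(NO2) = 12.598 mol.
Mass of NO2 = 12.598 × 46.01 = 579.64 g.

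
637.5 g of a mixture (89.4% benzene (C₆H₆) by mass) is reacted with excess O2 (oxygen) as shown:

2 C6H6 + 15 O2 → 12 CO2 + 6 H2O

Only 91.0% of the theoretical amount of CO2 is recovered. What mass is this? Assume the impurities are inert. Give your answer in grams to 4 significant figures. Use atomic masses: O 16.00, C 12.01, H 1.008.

1753 g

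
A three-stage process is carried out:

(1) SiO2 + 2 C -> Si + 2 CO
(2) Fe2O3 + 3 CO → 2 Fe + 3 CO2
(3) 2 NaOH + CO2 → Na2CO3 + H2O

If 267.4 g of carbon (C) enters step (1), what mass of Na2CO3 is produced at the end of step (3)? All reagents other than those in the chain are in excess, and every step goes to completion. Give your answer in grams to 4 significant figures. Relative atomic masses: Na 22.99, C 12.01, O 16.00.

M(C) = 12.01 g/mol.
M(Na2CO3) = 2(22.99) + 12.01 + 3(16.00) = 105.99 g/mol.
n(C) = 267.4 / 12.01 = 22.265 mol.
Reaction (1): C→CO ratio 2:2 ⇒ n(CO) = 22.265 mol.
Reaction (2): CO→CO2 ratio 3:3 ⇒ n(CO2) = 22.265 mol.
Reaction (3): CO2→Na2CO3 ratio 1:1 ⇒ n(Na2CO3) = 22.265 mol.
Mass of Na2CO3 = 22.265 × 105.99 = 2359.8 g.

2360 g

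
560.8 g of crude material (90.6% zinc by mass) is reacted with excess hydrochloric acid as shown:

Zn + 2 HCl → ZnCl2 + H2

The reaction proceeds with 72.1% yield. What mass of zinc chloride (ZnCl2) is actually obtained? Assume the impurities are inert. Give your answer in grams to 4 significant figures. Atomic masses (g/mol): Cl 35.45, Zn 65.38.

Pure Zn available = 560.8 g × 0.906 = 508.08 g.
M(Zn) = 65.38 g/mol.
M(ZnCl2) = 65.38 + 2(35.45) = 136.28 g/mol.
n(Zn) = 508.08 g / 65.38 g/mol = 7.7713 mol.
From the equation the Zn:ZnCl2 mole ratio is 1:1, so n(ZnCl2) = 7.7713 × 1/1 = 7.7713 mol.
Mass of ZnCl2 = 7.7713 mol × 136.28 g/mol = 1059.1 g.
Actual mass collected = 1059.1 g × 0.721 = 763.59 g.

763.6 g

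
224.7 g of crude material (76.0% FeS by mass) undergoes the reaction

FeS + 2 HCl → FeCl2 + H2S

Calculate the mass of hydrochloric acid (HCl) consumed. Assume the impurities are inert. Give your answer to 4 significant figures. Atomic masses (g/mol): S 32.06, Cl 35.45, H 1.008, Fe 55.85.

141.6 g

Mass of pure FeS = 224.7 g × 0.760 = 170.77 g.
M(FeS) = 55.85 + 32.06 = 87.91 g/mol.
M(HCl) = 1.008 + 35.45 = 36.458 g/mol.
n(FeS) = 170.77 g / 87.91 g/mol = 1.9426 mol.
From the equation the FeS:HCl mole ratio is 1:2, so n(HCl) = 1.9426 × 2/1 = 3.8852 mol.
Mass of HCl = 3.8852 mol × 36.458 g/mol = 141.64 g.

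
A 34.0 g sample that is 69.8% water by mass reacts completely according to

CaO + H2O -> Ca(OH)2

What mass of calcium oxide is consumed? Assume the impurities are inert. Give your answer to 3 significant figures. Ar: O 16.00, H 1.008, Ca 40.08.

73.9 g

Mass of pure H2O = 34.0 g × 0.698 = 23.73 g.
M(H2O) = 2(1.008) + 16.00 = 18.016 g/mol.
M(CaO) = 40.08 + 16.00 = 56.08 g/mol.
n(H2O) = 23.73 g / 18.016 g/mol = 1.317 mol.
From the equation the H2O:CaO mole ratio is 1:1, so n(CaO) = 1.317 × 1/1 = 1.317 mol.
Mass of CaO = 1.317 mol × 56.08 g/mol = 73.87 g.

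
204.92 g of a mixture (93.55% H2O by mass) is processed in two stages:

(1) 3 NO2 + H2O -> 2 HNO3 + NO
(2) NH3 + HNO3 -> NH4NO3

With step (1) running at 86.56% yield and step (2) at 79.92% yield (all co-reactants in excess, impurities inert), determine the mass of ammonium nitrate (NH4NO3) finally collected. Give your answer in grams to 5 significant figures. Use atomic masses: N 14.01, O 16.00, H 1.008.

1178.5 g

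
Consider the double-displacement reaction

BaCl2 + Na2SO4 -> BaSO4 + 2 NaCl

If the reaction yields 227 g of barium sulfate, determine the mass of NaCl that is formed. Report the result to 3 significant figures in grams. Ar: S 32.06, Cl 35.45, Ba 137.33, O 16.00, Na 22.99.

114 g

M(BaSO4) = 137.33 + 32.06 + 4(16.00) = 233.39 g/mol.
M(NaCl) = 22.99 + 35.45 = 58.44 g/mol.
n(BaSO4) = 227.0 g / 233.39 g/mol = 0.9726 mol.
From the equation the BaSO4:NaCl mole ratio is 1:2, so n(NaCl) = 0.9726 × 2/1 = 1.945 mol.
Mass of NaCl = 1.945 mol × 58.44 g/mol = 113.7 g.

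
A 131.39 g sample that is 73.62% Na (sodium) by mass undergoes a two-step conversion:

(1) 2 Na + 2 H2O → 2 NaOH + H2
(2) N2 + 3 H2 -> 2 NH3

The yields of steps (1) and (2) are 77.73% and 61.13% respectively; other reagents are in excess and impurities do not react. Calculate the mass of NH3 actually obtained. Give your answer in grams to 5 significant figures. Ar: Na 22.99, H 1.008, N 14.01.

11.352 g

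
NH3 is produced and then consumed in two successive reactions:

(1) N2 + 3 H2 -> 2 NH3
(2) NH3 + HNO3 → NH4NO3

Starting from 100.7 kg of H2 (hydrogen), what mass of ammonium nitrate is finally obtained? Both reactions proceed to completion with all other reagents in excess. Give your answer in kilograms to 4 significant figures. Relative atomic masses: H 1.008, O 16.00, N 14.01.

2666 kg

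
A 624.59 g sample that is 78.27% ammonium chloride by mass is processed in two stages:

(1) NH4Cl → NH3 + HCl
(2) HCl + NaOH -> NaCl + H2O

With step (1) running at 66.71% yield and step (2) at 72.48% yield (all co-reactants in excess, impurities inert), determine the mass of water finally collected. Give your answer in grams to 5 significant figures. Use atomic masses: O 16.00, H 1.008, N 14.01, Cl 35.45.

Pure NH4Cl = 624.59 × 0.7827 = 488.867 g.
M(NH4Cl) = 14.01 + 4(1.008) + 35.45 = 53.492 g/mol.
M(H2O) = 2(1.008) + 16.00 = 18.016 g/mol.
n(NH4Cl) = 488.867 / 53.492 = 9.13906 mol.
Step 1 (NH4Cl:HCl = 1:1): theoretical n(HCl) = 9.13906 mol; at 66.71% yield, n(HCl) = 6.09667 mol.
Step 2 (HCl:H2O = 1:1): theoretical n(H2O) = 6.09667 mol, so theoretical mass = 6.09667 × 18.016 = 109.838 g.
At 72.48% yield, actual mass of H2O = 109.838 × 0.7248 = 79.6103 g.

79.610 g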